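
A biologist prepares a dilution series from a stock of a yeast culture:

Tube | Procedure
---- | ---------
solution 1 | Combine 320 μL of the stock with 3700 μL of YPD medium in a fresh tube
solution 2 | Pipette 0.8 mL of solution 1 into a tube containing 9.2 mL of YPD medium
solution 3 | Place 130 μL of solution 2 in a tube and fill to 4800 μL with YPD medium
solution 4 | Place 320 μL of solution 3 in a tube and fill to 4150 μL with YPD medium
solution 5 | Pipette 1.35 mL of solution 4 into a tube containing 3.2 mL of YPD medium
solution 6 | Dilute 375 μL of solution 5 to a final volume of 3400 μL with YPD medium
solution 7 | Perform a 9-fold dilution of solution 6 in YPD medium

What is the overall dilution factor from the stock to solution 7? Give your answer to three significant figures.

2.07 × 10^7

Step 1: 320 μL + 3700 μL = 4020 μL total → factor 4020/320 = 12.562
Step 2: 0.8 mL + 9.2 mL = 10 mL total → factor 10/0.8 = 12.5
Step 3: 130 μL brought to 4800 μL → factor 4800/130 = 36.923
Step 4: 320 μL brought to 4150 μL → factor 4150/320 = 12.969
Step 5: 1.35 mL + 3.2 mL = 4.55 mL total → factor 4.55/1.35 = 3.3704
Step 6: 375 μL brought to 3400 μL → factor 3400/375 = 9.0667
Step 7: 9-fold → factor 9
Overall dilution factor = 12.562 × 12.5 × 36.923 × 12.969 × 3.3704 × 9.0667 × 9 = 2.068 × 10^7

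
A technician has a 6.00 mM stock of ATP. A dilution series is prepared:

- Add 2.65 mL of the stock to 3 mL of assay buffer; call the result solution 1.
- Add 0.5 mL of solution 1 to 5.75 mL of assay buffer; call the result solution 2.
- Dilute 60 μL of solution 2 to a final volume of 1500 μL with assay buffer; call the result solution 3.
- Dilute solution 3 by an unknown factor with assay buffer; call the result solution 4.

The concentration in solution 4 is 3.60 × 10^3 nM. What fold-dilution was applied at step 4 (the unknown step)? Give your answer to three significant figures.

Step 1: 2.65 mL + 3 mL = 5.65 mL total → factor 5.65/2.65 = 2.1321
Step 2: 0.5 mL + 5.75 mL = 6.25 mL total → factor 6.25/0.5 = 12.5
Step 3: 60 μL brought to 1500 μL → factor 1500/60 = 25
Step 4: unknown factor x
Product of known-step factors = 666.27
Overall factor = 6.00 mM / (3.60 × 10^3 nM) = 1666.7
x = 1666.7 / 666.27 = 2.50

2.50-fold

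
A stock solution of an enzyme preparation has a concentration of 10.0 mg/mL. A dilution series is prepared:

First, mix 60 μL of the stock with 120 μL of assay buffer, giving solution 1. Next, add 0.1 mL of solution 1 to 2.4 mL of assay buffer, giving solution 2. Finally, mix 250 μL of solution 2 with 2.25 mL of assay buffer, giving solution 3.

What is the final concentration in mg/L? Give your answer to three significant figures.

13.3 mg/L

Step 1: 60 μL + 120 μL = 180 μL total → factor 180/60 = 3
Step 2: 0.1 mL + 2.4 mL = 2.5 mL total → factor 2.5/0.1 = 25
Step 3: 250 μL + 2.25 mL = 2500 μL total → factor 2500/250 = 10
Overall dilution factor = 3 × 25 × 10 = 750
Final = 10.0 mg/mL / 750 = 0.01333 mg/mL = 13.3 mg/L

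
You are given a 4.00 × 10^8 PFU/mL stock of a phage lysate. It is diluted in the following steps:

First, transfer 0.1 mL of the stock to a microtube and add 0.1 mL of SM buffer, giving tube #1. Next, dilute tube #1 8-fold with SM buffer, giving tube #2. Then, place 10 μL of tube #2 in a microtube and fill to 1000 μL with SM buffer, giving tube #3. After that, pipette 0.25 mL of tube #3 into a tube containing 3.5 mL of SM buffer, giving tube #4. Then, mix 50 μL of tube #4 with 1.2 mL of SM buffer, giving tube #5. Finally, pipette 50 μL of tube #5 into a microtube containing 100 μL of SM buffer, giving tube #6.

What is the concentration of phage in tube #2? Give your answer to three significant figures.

2.50 × 10^7 PFU/mL

Step 1: 0.1 mL + 0.1 mL = 0.2 mL total → factor 0.2/0.1 = 2
Step 2: 8-fold → factor 8
Dilution factor through tube #2 = 2 × 8 = 16
[tube #2] = 4.00 × 10^8 PFU/mL / 16 = 2.50 × 10^7 PFU/mL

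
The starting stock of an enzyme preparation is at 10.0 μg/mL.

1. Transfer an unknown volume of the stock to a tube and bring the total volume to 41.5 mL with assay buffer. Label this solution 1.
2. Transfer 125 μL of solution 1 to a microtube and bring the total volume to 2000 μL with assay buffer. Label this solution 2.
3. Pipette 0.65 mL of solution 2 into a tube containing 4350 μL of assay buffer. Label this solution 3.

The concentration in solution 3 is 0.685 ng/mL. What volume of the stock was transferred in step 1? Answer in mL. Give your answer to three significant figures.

0.350 mL

Step 1: v brought to 41.5 mL → factor = 41.5 mL/v
Step 2: 125 μL brought to 2000 μL → factor 2000/125 = 16
Step 3: 0.65 mL + 4350 μL = 5 mL total → factor 5/0.65 = 7.6923
Product of known-step factors = 123.08
Overall factor = 10.0 μg/mL / (0.685 ng/mL) = 14599
Step-1 factor = 14599 / 123.08 = 118.61
v = 41.5 mL / 118.61 = 0.350 mL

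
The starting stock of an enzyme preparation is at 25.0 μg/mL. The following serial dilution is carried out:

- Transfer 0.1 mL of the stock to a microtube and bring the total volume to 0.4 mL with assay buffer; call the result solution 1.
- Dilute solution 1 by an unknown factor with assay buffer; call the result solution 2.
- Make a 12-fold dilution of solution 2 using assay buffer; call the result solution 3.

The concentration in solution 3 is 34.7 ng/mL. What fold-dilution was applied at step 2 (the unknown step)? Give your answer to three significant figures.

Step 1: 0.1 mL brought to 0.4 mL → factor 0.4/0.1 = 4
Step 2: unknown factor x
Step 3: 12-fold → factor 12
Product of known-step factors = 48
Overall factor = 25.0 μg/mL / (34.7 ng/mL) = 720.46
x = 720.46 / 48 = 15.0

15.0-fold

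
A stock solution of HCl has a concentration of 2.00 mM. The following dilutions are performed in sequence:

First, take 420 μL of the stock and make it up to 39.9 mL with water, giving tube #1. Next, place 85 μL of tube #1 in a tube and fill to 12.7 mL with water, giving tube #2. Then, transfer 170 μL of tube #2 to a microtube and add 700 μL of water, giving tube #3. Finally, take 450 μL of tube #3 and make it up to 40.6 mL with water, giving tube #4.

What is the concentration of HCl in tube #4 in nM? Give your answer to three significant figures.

0.305 nM

Step 1: 420 μL brought to 39.9 mL → factor 39900/420 = 95
Step 2: 85 μL brought to 12.7 mL → factor 12700/85 = 149.41
Step 3: 170 μL + 700 μL = 870 μL total → factor 870/170 = 5.1176
Step 4: 450 μL brought to 40.6 mL → factor 40600/450 = 90.222
Overall dilution factor = 95 × 149.41 × 5.1176 × 90.222 = 6.5538 × 10^6
Final = 2.00 mM / 6.5538 × 10^6 = 3.052 × 10^-7 mM = 0.305 nM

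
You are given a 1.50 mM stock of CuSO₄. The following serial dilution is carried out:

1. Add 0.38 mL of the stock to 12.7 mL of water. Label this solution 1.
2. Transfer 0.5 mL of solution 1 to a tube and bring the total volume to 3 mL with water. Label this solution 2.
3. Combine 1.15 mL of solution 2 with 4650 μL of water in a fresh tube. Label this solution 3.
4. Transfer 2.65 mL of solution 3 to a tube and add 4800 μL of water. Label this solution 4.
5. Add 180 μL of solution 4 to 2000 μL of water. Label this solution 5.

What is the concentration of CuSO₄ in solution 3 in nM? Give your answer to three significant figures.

1.44 × 10^3 nM

Step 1: 0.38 mL + 12.7 mL = 13.08 mL total → factor 13.08/0.38 = 34.421
Step 2: 0.5 mL brought to 3 mL → factor 3/0.5 = 6
Step 3: 1.15 mL + 4650 μL = 5.8 mL total → factor 5.8/1.15 = 5.0435
Dilution factor through solution 3 = 34.421 × 6 × 5.0435 = 1041.6
[solution 3] = 1.50 mM / 1041.6 = 0.001440 mM = 1.44 × 10^3 nM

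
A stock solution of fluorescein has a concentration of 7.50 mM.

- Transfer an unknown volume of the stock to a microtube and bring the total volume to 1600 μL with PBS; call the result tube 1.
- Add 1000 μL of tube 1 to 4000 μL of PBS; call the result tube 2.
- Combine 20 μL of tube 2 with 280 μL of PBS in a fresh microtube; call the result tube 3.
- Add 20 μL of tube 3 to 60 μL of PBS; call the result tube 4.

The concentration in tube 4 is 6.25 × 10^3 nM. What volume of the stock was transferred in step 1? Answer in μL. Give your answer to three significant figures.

Step 1: v brought to 1600 μL → factor = 1600 μL/v
Step 2: 1000 μL + 4000 μL = 5000 μL total → factor 5000/1000 = 5
Step 3: 20 μL + 280 μL = 300 μL total → factor 300/20 = 15
Step 4: 20 μL + 60 μL = 80 μL total → factor 80/20 = 4
Product of known-step factors = 300
Overall factor = 7.50 mM / (6.25 × 10^3 nM) = 1200
Step-1 factor = 1200 / 300 = 4
v = 1600 μL / 4 = 400 μL

400 μL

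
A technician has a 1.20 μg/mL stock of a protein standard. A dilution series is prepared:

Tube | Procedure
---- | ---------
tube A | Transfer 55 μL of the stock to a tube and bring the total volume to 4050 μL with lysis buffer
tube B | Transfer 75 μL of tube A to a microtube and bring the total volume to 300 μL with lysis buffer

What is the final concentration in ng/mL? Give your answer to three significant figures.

4.07 ng/mL

Step 1: 55 μL brought to 4050 μL → factor 4050/55 = 73.636
Step 2: 75 μL brought to 300 μL → factor 300/75 = 4
Overall dilution factor = 73.636 × 4 = 294.55
Final = 1.20 μg/mL / 294.55 = 0.004074 μg/mL = 4.07 ng/mL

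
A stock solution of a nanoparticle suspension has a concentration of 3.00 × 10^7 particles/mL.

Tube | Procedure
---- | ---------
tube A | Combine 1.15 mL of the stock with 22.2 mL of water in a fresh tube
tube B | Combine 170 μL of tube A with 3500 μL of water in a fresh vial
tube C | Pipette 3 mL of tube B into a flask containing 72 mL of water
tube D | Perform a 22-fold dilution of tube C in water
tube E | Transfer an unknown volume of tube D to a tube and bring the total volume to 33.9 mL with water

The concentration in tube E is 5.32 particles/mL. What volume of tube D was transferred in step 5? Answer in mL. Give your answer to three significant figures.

Step 1: 1.15 mL + 22.2 mL = 23.35 mL total → factor 23.35/1.15 = 20.304
Step 2: 170 μL + 3500 μL = 3670 μL total → factor 3670/170 = 21.588
Step 3: 3 mL + 72 mL = 75 mL total → factor 75/3 = 25
Step 4: 22-fold → factor 22
Step 5: v brought to 33.9 mL → factor = 33.9 mL/v
Product of known-step factors = 2.4108 × 10^5
Overall factor = 3.00 × 10^7 particles/mL / (5.32 particles/mL) = 5.6391 × 10^6
Step-5 factor = 5.6391 × 10^6 / 2.4108 × 10^5 = 23.391
v = 33.9 mL / 23.391 = 1.45 mL

1.45 mL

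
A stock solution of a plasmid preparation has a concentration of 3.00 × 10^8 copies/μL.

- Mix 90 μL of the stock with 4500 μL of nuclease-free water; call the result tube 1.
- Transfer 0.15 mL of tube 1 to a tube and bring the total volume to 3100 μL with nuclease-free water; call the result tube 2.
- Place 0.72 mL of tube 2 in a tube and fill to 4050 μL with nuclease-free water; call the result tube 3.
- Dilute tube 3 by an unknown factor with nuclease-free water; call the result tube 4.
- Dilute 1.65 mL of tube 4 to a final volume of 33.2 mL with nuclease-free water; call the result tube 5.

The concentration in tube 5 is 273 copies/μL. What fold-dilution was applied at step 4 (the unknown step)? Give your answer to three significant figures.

Step 1: 90 μL + 4500 μL = 4590 μL total → factor 4590/90 = 51
Step 2: 0.15 mL brought to 3100 μL → factor 3.1/0.15 = 20.667
Step 3: 0.72 mL brought to 4050 μL → factor 4.05/0.72 = 5.625
Step 4: unknown factor x
Step 5: 1.65 mL brought to 33.2 mL → factor 33.2/1.65 = 20.121
Product of known-step factors = 1.1929 × 10^5
Overall factor = 3.00 × 10^8 copies/μL / (273 copies/μL) = 1.0989 × 10^6
x = 1.0989 × 10^6 / 1.1929 × 10^5 = 9.21

9.21-fold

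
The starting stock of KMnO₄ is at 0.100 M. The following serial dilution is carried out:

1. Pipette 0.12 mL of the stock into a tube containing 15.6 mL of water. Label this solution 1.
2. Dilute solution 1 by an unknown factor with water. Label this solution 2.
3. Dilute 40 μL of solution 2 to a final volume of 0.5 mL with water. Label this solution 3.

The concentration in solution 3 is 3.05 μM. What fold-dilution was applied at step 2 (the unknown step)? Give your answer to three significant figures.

20.0-fold

Step 1: 0.12 mL + 15.6 mL = 15.72 mL total → factor 15.72/0.12 = 131
Step 2: unknown factor x
Step 3: 40 μL brought to 0.5 mL → factor 500/40 = 12.5
Product of known-step factors = 1637.5
Overall factor = 0.100 M / (3.05 μM) = 32787
x = 32787 / 1637.5 = 20.0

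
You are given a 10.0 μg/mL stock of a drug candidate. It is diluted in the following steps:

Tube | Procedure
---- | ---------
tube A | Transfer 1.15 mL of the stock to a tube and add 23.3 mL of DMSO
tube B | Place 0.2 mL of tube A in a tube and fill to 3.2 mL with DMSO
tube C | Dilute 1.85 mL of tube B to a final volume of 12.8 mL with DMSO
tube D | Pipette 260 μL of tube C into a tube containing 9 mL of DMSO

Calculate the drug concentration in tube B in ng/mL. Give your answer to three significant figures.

29.4 ng/mL

Step 1: 1.15 mL + 23.3 mL = 24.45 mL total → factor 24.45/1.15 = 21.261
Step 2: 0.2 mL brought to 3.2 mL → factor 3.2/0.2 = 16
Dilution factor through tube B = 21.261 × 16 = 340.17
[tube B] = 10.0 μg/mL / 340.17 = 0.02940 μg/mL = 29.4 ng/mL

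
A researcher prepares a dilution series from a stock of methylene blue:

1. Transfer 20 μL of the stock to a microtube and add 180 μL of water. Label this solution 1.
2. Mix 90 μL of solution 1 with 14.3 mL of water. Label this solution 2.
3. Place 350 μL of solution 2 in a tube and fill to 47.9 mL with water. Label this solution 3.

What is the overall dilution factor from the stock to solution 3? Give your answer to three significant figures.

2.19 × 10^5

Step 1: 20 μL + 180 μL = 200 μL total → factor 200/20 = 10
Step 2: 90 μL + 14.3 mL = 14390 μL total → factor 14390/90 = 159.89
Step 3: 350 μL brought to 47.9 mL → factor 47900/350 = 136.86
Overall dilution factor = 10 × 159.89 × 136.86 = 2.1882 × 10^5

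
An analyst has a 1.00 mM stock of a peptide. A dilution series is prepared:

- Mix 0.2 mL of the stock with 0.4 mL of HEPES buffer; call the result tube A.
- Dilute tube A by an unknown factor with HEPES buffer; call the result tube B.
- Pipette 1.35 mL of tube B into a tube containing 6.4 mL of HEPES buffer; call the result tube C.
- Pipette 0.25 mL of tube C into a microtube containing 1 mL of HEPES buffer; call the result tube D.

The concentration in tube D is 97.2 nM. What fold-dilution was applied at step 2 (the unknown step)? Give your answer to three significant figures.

119-fold

Step 1: 0.2 mL + 0.4 mL = 0.6 mL total → factor 0.6/0.2 = 3
Step 2: unknown factor x
Step 3: 1.35 mL + 6.4 mL = 7.75 mL total → factor 7.75/1.35 = 5.7407
Step 4: 0.25 mL + 1 mL = 1.25 mL total → factor 1.25/0.25 = 5
Product of known-step factors = 86.111
Overall factor = 1.00 mM / (97.2 nM) = 10288
x = 10288 / 86.111 = 119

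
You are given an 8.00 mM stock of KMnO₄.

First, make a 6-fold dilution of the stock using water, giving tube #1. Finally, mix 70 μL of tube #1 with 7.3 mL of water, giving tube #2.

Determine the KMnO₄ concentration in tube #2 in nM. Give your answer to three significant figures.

1.27 × 10^4 nM

Step 1: 6-fold → factor 6
Step 2: 70 μL + 7.3 mL = 7370 μL total → factor 7370/70 = 105.29
Overall dilution factor = 6 × 105.29 = 631.71
Final = 8.00 mM / 631.71 = 0.01266 mM = 1.27 × 10^4 nM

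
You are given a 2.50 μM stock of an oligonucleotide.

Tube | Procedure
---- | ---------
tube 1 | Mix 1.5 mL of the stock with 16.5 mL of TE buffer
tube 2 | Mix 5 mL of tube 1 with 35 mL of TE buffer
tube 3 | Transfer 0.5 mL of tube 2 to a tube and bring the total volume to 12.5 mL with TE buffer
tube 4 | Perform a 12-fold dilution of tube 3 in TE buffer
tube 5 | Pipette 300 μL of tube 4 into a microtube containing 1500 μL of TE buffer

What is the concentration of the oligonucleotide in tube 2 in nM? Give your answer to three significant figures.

26.0 nM

Step 1: 1.5 mL + 16.5 mL = 18 mL total → factor 18/1.5 = 12
Step 2: 5 mL + 35 mL = 40 mL total → factor 40/5 = 8
Dilution factor through tube 2 = 12 × 8 = 96
[tube 2] = 2.50 μM / 96 = 0.02604 μM = 26.0 nM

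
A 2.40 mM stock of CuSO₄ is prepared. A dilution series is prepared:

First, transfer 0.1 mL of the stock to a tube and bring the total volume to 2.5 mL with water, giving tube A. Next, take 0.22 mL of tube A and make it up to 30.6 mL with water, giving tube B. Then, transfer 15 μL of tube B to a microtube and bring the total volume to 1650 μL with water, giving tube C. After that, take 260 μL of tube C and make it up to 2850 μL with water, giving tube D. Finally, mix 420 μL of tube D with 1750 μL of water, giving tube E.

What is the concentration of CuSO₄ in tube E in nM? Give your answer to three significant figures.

Step 1: 0.1 mL brought to 2.5 mL → factor 2.5/0.1 = 25
Step 2: 0.22 mL brought to 30.6 mL → factor 30.6/0.22 = 139.09
Step 3: 15 μL brought to 1650 μL → factor 1650/15 = 110
Step 4: 260 μL brought to 2850 μL → factor 2850/260 = 10.962
Step 5: 420 μL + 1750 μL = 2170 μL total → factor 2170/420 = 5.1667
Overall dilution factor = 25 × 139.09 × 110 × 10.962 × 5.1667 = 2.1663 × 10^7
Final = 2.40 mM / 2.1663 × 10^7 = 1.108 × 10^-7 mM = 0.111 nM

0.111 nM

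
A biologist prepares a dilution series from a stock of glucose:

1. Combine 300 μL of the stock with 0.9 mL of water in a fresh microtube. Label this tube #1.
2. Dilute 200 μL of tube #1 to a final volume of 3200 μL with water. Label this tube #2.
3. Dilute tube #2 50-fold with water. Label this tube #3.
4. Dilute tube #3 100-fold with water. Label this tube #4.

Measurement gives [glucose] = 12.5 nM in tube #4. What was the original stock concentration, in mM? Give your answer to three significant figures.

Step 1: 300 μL + 0.9 mL = 1200 μL total → factor 1200/300 = 4
Step 2: 200 μL brought to 3200 μL → factor 3200/200 = 16
Step 3: 50-fold → factor 50
Step 4: 100-fold → factor 100
Overall dilution factor = 4 × 16 × 50 × 100 = 3.2 × 10^5
Stock = 12.5 nM × 3.2 × 10^5 = 4.000 × 10^6 nM = 4.00 mM

4.00 mM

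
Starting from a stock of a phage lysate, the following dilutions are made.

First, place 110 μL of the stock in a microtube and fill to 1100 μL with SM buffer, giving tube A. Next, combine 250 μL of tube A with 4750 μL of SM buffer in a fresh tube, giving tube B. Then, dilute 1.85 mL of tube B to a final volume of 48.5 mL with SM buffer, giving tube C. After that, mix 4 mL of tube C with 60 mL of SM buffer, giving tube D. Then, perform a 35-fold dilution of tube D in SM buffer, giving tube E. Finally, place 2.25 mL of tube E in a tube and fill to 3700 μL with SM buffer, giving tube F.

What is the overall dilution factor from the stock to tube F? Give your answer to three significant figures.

Step 1: 110 μL brought to 1100 μL → factor 1100/110 = 10
Step 2: 250 μL + 4750 μL = 5000 μL total → factor 5000/250 = 20
Step 3: 1.85 mL brought to 48.5 mL → factor 48.5/1.85 = 26.216
Step 4: 4 mL + 60 mL = 64 mL total → factor 64/4 = 16
Step 5: 35-fold → factor 35
Step 6: 2.25 mL brought to 3700 μL → factor 3.7/2.25 = 1.6444
Overall dilution factor = 10 × 20 × 26.216 × 16 × 35 × 1.6444 = 4.8284 × 10^6

4.83 × 10^6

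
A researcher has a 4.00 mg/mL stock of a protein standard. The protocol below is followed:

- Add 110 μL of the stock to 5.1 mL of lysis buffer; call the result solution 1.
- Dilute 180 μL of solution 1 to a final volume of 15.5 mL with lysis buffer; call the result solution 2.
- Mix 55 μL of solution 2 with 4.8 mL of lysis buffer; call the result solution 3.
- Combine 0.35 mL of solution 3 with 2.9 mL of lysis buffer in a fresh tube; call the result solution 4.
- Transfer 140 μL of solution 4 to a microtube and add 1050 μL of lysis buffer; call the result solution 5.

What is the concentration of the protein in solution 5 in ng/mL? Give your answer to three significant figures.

0.141 ng/mL

Step 1: 110 μL + 5.1 mL = 5210 μL total → factor 5210/110 = 47.364
Step 2: 180 μL brought to 15.5 mL → factor 15500/180 = 86.111
Step 3: 55 μL + 4.8 mL = 4855 μL total → factor 4855/55 = 88.273
Step 4: 0.35 mL + 2.9 mL = 3.25 mL total → factor 3.25/0.35 = 9.2857
Step 5: 140 μL + 1050 μL = 1190 μL total → factor 1190/140 = 8.5
Overall dilution factor = 47.364 × 86.111 × 88.273 × 9.2857 × 8.5 = 2.8416 × 10^7
Final = 4.00 mg/mL / 2.8416 × 10^7 = 1.408 × 10^-7 mg/mL = 0.141 ng/mL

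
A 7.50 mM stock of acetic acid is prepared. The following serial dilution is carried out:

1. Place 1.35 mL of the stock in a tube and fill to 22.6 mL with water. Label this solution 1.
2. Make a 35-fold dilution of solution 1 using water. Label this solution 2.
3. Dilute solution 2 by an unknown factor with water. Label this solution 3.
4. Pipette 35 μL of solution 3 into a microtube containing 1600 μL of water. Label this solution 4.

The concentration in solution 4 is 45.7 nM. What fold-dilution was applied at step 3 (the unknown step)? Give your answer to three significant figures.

6.00-fold

Step 1: 1.35 mL brought to 22.6 mL → factor 22.6/1.35 = 16.741
Step 2: 35-fold → factor 35
Step 3: unknown factor x
Step 4: 35 μL + 1600 μL = 1635 μL total → factor 1635/35 = 46.714
Product of known-step factors = 27371
Overall factor = 7.50 mM / (45.7 nM) = 1.6411 × 10^5
x = 1.6411 × 10^5 / 27371 = 6.00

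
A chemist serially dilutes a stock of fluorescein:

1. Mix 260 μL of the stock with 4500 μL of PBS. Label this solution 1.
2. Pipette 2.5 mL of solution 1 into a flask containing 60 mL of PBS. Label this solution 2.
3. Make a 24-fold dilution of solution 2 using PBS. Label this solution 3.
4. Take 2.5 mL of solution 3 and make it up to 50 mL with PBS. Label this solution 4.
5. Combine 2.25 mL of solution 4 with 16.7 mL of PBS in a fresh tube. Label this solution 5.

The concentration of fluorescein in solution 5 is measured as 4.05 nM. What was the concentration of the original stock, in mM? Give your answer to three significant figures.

7.49 mM

Step 1: 260 μL + 4500 μL = 4760 μL total → factor 4760/260 = 18.308
Step 2: 2.5 mL + 60 mL = 62.5 mL total → factor 62.5/2.5 = 25
Step 3: 24-fold → factor 24
Step 4: 2.5 mL brought to 50 mL → factor 50/2.5 = 20
Step 5: 2.25 mL + 16.7 mL = 18.95 mL total → factor 18.95/2.25 = 8.4222
Overall dilution factor = 18.308 × 25 × 24 × 20 × 8.4222 = 1.8503 × 10^6
Stock = 4.05 nM × 1.8503 × 10^6 = 7.494 × 10^6 nM = 7.49 mM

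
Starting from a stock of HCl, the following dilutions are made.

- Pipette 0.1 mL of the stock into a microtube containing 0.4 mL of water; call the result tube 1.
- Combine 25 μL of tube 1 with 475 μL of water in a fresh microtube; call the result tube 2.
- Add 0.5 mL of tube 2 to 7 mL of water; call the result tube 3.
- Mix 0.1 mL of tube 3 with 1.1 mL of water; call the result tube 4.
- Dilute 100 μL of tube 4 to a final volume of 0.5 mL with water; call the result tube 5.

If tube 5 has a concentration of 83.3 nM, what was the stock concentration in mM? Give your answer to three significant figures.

7.50 mM

Step 1: 0.1 mL + 0.4 mL = 0.5 mL total → factor 0.5/0.1 = 5
Step 2: 25 μL + 475 μL = 500 μL total → factor 500/25 = 20
Step 3: 0.5 mL + 7 mL = 7.5 mL total → factor 7.5/0.5 = 15
Step 4: 0.1 mL + 1.1 mL = 1.2 mL total → factor 1.2/0.1 = 12
Step 5: 100 μL brought to 0.5 mL → factor 500/100 = 5
Overall dilution factor = 5 × 20 × 15 × 12 × 5 = 90000
Stock = 83.3 nM × 90000 = 7.497 × 10^6 nM = 7.50 mM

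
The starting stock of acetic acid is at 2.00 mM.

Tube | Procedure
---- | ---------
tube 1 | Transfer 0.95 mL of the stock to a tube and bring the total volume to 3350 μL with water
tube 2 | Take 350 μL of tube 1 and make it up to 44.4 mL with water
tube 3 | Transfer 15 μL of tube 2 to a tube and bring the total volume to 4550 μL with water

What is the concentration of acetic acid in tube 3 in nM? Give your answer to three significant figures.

14.7 nM

Step 1: 0.95 mL brought to 3350 μL → factor 3.35/0.95 = 3.5263
Step 2: 350 μL brought to 44.4 mL → factor 44400/350 = 126.86
Step 3: 15 μL brought to 4550 μL → factor 4550/15 = 303.33
Overall dilution factor = 3.5263 × 126.86 × 303.33 = 1.3569 × 10^5
Final = 2.00 mM / 1.3569 × 10^5 = 1.474 × 10^-5 mM = 14.7 nM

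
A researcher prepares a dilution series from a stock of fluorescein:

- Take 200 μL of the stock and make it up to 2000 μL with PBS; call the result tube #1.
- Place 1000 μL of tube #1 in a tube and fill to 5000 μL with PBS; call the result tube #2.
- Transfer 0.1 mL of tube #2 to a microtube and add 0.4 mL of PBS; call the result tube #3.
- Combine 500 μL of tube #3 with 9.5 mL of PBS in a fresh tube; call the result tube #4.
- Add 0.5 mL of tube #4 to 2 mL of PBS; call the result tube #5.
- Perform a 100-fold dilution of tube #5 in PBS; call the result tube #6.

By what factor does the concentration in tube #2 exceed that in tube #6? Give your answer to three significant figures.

Step 1: 200 μL brought to 2000 μL → factor 2000/200 = 10
Step 2: 1000 μL brought to 5000 μL → factor 5000/1000 = 5
Step 3: 0.1 mL + 0.4 mL = 0.5 mL total → factor 0.5/0.1 = 5
Step 4: 500 μL + 9.5 mL = 10000 μL total → factor 10000/500 = 20
Step 5: 0.5 mL + 2 mL = 2.5 mL total → factor 2.5/0.5 = 5
Step 6: 100-fold → factor 100
Dilution factor to tube #2 = 50; to tube #6 = 2.5 × 10^6
[tube #2]/[tube #6] = (factor to tube #6)/(factor to tube #2) = 2.5 × 10^6/50 = 5.00 × 10^4

5.00 × 10^4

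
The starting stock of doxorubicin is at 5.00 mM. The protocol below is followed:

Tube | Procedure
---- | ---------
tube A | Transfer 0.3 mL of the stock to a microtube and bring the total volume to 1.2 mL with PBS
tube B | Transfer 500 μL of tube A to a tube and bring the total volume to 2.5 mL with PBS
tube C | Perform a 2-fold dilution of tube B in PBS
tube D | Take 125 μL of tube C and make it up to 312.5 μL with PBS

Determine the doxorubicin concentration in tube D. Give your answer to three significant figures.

Step 1: 0.3 mL brought to 1.2 mL → factor 1.2/0.3 = 4
Step 2: 500 μL brought to 2.5 mL → factor 2500/500 = 5
Step 3: 2-fold → factor 2
Step 4: 125 μL brought to 312.5 μL → factor 312.5/125 = 2.5
Overall dilution factor = 4 × 5 × 2 × 2.5 = 100
Final = 5.00 mM / 100 = 0.0500 mM

0.0500 mM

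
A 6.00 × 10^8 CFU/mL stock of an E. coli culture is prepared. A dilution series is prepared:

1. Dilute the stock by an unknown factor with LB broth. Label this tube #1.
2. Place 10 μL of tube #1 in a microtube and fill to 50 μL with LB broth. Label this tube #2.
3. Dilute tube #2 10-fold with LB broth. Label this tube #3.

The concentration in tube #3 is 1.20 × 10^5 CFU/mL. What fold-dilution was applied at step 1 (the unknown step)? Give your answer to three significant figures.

Step 1: unknown factor x
Step 2: 10 μL brought to 50 μL → factor 50/10 = 5
Step 3: 10-fold → factor 10
Product of known-step factors = 50
Overall factor = 6.00 × 10^8 CFU/mL / (1.20 × 10^5 CFU/mL) = 5000
x = 5000 / 50 = 100

100-fold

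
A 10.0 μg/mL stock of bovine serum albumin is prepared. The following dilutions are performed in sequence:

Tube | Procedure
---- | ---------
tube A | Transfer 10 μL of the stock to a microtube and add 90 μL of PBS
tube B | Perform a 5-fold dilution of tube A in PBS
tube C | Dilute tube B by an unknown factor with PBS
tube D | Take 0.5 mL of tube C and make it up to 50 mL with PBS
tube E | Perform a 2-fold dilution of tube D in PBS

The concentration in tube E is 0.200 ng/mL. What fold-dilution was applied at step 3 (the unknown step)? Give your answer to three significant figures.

Step 1: 10 μL + 90 μL = 100 μL total → factor 100/10 = 10
Step 2: 5-fold → factor 5
Step 3: unknown factor x
Step 4: 0.5 mL brought to 50 mL → factor 50/0.5 = 100
Step 5: 2-fold → factor 2
Product of known-step factors = 10000
Overall factor = 10.0 μg/mL / (0.200 ng/mL) = 50000
x = 50000 / 10000 = 5.00

5.00-fold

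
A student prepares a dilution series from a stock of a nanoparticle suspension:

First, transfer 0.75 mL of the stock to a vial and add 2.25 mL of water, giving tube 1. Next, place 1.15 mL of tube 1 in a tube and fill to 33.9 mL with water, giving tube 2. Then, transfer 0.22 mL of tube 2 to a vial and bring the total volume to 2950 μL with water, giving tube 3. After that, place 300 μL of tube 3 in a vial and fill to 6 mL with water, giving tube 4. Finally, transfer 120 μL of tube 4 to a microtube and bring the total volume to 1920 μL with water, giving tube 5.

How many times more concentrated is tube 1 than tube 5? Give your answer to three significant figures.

Step 1: 0.75 mL + 2.25 mL = 3 mL total → factor 3/0.75 = 4
Step 2: 1.15 mL brought to 33.9 mL → factor 33.9/1.15 = 29.478
Step 3: 0.22 mL brought to 2950 μL → factor 2.95/0.22 = 13.409
Step 4: 300 μL brought to 6 mL → factor 6000/300 = 20
Step 5: 120 μL brought to 1920 μL → factor 1920/120 = 16
Dilution factor to tube 1 = 4; to tube 5 = 5.0595 × 10^5
[tube 1]/[tube 5] = (factor to tube 5)/(factor to tube 1) = 5.0595 × 10^5/4 = 1.26 × 10^5

1.26 × 10^5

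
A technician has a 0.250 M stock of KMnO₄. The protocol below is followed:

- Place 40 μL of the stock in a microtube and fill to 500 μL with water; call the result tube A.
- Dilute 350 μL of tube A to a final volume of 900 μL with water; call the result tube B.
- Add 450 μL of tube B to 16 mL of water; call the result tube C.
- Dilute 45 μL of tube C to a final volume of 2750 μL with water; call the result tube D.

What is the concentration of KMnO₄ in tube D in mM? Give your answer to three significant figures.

0.00348 mM

Step 1: 40 μL brought to 500 μL → factor 500/40 = 12.5
Step 2: 350 μL brought to 900 μL → factor 900/350 = 2.5714
Step 3: 450 μL + 16 mL = 16450 μL total → factor 16450/450 = 36.556
Step 4: 45 μL brought to 2750 μL → factor 2750/45 = 61.111
Overall dilution factor = 12.5 × 2.5714 × 36.556 × 61.111 = 71806
Final = 0.250 M / 71806 = 3.482 × 10^-6 M = 0.00348 mM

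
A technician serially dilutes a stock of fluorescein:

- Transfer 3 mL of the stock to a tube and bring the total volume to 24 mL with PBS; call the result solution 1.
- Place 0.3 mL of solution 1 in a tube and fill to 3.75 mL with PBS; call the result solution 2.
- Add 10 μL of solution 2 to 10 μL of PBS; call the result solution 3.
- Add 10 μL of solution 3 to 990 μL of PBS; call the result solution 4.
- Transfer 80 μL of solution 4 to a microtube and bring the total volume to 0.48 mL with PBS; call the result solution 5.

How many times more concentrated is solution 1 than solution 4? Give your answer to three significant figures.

2.50 × 10^3

Step 1: 3 mL brought to 24 mL → factor 24/3 = 8
Step 2: 0.3 mL brought to 3.75 mL → factor 3.75/0.3 = 12.5
Step 3: 10 μL + 10 μL = 20 μL total → factor 20/10 = 2
Step 4: 10 μL + 990 μL = 1000 μL total → factor 1000/10 = 100
Dilution factor to solution 1 = 8; to solution 4 = 20000
[solution 1]/[solution 4] = (factor to solution 4)/(factor to solution 1) = 20000/8 = 2.50 × 10^3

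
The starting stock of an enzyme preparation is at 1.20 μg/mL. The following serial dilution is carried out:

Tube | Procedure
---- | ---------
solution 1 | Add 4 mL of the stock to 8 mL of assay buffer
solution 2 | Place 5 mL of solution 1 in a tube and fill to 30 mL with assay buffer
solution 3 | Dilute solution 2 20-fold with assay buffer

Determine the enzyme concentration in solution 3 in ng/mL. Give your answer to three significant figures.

Step 1: 4 mL + 8 mL = 12 mL total → factor 12/4 = 3
Step 2: 5 mL brought to 30 mL → factor 30/5 = 6
Step 3: 20-fold → factor 20
Overall dilution factor = 3 × 6 × 20 = 360
Final = 1.20 μg/mL / 360 = 0.003333 μg/mL = 3.33 ng/mL

3.33 ng/mL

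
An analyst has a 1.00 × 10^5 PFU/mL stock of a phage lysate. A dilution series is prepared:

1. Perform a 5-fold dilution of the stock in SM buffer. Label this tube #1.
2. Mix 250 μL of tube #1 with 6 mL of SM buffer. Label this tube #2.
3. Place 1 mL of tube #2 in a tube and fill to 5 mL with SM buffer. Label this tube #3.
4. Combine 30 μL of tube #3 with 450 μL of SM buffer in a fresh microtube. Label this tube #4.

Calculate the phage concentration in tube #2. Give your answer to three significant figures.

800 PFU/mL

Step 1: 5-fold → factor 5
Step 2: 250 μL + 6 mL = 6250 μL total → factor 6250/250 = 25
Dilution factor through tube #2 = 5 × 25 = 125
[tube #2] = 1.00 × 10^5 PFU/mL / 125 = 800 PFU/mL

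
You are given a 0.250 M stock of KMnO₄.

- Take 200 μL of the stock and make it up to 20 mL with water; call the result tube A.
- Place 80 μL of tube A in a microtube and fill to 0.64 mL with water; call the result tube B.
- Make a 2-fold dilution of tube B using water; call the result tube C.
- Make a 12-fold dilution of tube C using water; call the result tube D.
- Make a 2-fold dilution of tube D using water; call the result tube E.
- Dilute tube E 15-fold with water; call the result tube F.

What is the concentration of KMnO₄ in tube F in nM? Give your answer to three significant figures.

434 nM

Step 1: 200 μL brought to 20 mL → factor 20000/200 = 100
Step 2: 80 μL brought to 0.64 mL → factor 640/80 = 8
Step 3: 2-fold → factor 2
Step 4: 12-fold → factor 12
Step 5: 2-fold → factor 2
Step 6: 15-fold → factor 15
Dilution factor through tube F = 100 × 8 × 2 × 12 × 2 × 15 = 5.76 × 10^5
[tube F] = 0.250 M / 5.76 × 10^5 = 4.340 × 10^-7 M = 434 nM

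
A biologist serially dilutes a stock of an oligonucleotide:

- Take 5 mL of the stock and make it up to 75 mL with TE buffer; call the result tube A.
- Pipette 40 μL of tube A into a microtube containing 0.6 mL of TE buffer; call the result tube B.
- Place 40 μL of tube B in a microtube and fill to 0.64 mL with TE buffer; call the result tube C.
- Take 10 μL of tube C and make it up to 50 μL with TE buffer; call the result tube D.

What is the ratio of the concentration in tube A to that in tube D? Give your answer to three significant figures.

Step 1: 5 mL brought to 75 mL → factor 75/5 = 15
Step 2: 40 μL + 0.6 mL = 640 μL total → factor 640/40 = 16
Step 3: 40 μL brought to 0.64 mL → factor 640/40 = 16
Step 4: 10 μL brought to 50 μL → factor 50/10 = 5
Dilution factor to tube A = 15; to tube D = 19200
[tube A]/[tube D] = (factor to tube D)/(factor to tube A) = 19200/15 = 1.28 × 10^3

1.28 × 10^3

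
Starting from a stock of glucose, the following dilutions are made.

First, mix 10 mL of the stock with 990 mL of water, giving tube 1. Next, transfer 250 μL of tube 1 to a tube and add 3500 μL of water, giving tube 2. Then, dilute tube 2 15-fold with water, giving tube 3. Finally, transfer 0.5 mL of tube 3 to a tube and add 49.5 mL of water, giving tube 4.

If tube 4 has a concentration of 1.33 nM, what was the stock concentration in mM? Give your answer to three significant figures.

2.99 mM

Step 1: 10 mL + 990 mL = 1000 mL total → factor 1000/10 = 100
Step 2: 250 μL + 3500 μL = 3750 μL total → factor 3750/250 = 15
Step 3: 15-fold → factor 15
Step 4: 0.5 mL + 49.5 mL = 50 mL total → factor 50/0.5 = 100
Overall dilution factor = 100 × 15 × 15 × 100 = 2.25 × 10^6
Stock = 1.33 nM × 2.25 × 10^6 = 2.992 × 10^6 nM = 2.99 mM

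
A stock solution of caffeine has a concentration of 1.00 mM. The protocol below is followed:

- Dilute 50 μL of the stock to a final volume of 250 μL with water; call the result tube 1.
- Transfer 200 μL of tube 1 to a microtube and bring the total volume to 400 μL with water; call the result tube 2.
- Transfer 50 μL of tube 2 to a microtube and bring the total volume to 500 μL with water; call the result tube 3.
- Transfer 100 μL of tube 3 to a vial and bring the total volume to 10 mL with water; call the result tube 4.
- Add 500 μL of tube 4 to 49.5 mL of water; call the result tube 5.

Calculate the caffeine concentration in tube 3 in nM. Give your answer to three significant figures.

Step 1: 50 μL brought to 250 μL → factor 250/50 = 5
Step 2: 200 μL brought to 400 μL → factor 400/200 = 2
Step 3: 50 μL brought to 500 μL → factor 500/50 = 10
Dilution factor through tube 3 = 5 × 2 × 10 = 100
[tube 3] = 1.00 mM / 100 = 0.01000 mM = 1.00 × 10^4 nM

1.00 × 10^4 nM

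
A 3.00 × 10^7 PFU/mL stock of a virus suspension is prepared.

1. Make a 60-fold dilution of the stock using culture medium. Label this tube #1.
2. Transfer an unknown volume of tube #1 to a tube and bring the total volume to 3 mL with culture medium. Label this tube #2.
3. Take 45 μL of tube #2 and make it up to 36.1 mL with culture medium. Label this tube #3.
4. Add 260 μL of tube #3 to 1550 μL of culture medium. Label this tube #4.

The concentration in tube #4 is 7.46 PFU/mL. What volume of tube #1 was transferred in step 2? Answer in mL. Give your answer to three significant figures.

0.250 mL

Step 1: 60-fold → factor 60
Step 2: v brought to 3 mL → factor = 3 mL/v
Step 3: 45 μL brought to 36.1 mL → factor 36100/45 = 802.22
Step 4: 260 μL + 1550 μL = 1810 μL total → factor 1810/260 = 6.9615
Product of known-step factors = 3.3508 × 10^5
Overall factor = 3.00 × 10^7 PFU/mL / (7.46 PFU/mL) = 4.0214 × 10^6
Step-2 factor = 4.0214 × 10^6 / 3.3508 × 10^5 = 12.001
v = 3 mL / 12.001 = 0.250 mL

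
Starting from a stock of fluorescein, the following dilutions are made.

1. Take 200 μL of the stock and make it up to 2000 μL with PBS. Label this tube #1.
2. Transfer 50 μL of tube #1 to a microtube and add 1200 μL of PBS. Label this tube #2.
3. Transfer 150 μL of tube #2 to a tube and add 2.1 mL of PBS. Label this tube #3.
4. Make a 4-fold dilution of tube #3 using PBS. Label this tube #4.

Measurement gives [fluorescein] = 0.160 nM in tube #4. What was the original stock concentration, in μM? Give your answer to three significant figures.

Step 1: 200 μL brought to 2000 μL → factor 2000/200 = 10
Step 2: 50 μL + 1200 μL = 1250 μL total → factor 1250/50 = 25
Step 3: 150 μL + 2.1 mL = 2250 μL total → factor 2250/150 = 15
Step 4: 4-fold → factor 4
Overall dilution factor = 10 × 25 × 15 × 4 = 15000
Stock = 0.160 nM × 15000 = 2400 nM = 2.40 μM

2.40 μM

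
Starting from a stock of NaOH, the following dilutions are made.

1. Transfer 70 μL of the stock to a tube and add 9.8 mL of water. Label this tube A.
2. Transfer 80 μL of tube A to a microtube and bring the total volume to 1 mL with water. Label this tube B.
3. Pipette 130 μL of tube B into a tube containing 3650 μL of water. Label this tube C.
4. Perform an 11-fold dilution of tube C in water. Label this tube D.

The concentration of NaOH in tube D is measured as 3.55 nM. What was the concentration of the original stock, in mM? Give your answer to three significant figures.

Step 1: 70 μL + 9.8 mL = 9870 μL total → factor 9870/70 = 141
Step 2: 80 μL brought to 1 mL → factor 1000/80 = 12.5
Step 3: 130 μL + 3650 μL = 3780 μL total → factor 3780/130 = 29.077
Step 4: 11-fold → factor 11
Overall dilution factor = 141 × 12.5 × 29.077 × 11 = 5.6373 × 10^5
Stock = 3.55 nM × 5.6373 × 10^5 = 2.001 × 10^6 nM = 2.00 mM

2.00 mM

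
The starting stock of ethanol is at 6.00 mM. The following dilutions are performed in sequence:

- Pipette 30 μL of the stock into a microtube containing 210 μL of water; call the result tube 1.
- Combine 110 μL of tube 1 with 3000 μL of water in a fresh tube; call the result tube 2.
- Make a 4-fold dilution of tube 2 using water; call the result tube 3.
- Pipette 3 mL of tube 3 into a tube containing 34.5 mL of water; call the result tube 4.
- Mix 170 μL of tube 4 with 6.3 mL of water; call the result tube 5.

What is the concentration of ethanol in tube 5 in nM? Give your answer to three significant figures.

Step 1: 30 μL + 210 μL = 240 μL total → factor 240/30 = 8
Step 2: 110 μL + 3000 μL = 3110 μL total → factor 3110/110 = 28.273
Step 3: 4-fold → factor 4
Step 4: 3 mL + 34.5 mL = 37.5 mL total → factor 37.5/3 = 12.5
Step 5: 170 μL + 6.3 mL = 6470 μL total → factor 6470/170 = 38.059
Overall dilution factor = 8 × 28.273 × 4 × 12.5 × 38.059 = 4.3041 × 10^5
Final = 6.00 mM / 4.3041 × 10^5 = 1.394 × 10^-5 mM = 13.9 nM

13.9 nM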